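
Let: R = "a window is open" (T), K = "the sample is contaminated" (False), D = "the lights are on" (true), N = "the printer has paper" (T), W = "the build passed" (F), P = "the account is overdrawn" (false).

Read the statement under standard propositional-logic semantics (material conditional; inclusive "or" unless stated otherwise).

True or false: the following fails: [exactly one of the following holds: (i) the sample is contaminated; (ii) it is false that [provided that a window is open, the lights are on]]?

This is not (K xor not (R -> D)).

R -> D = True -> True = True
not (R -> D) = not True = False
K xor not (R -> D) = False xor False = False
not (K xor not (R -> D)) = not False = True

true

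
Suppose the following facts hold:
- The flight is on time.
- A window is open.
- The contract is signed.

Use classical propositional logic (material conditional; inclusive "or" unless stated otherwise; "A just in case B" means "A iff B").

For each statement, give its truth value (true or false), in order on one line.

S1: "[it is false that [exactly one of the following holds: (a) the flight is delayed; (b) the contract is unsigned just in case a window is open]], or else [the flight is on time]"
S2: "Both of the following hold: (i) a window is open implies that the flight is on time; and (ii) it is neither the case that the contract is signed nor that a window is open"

Let P = "the flight is delayed" (F), R = "the contract is signed" (T), Q = "a window is open" (T).

S1: This is ¬(P ⊕ (¬R ↔ Q)) ∨ ¬P.

¬R = ¬T = F
¬R ↔ Q = F ↔ T = F
P ⊕ (¬R ↔ Q) = F ⊕ F = F
¬(P ⊕ (¬R ↔ Q)) = ¬F = T
¬P = ¬F = T
¬(P ⊕ (¬R ↔ Q)) ∨ ¬P = T ∨ T = T
Thus S1 is true.

S2: In symbols: (Q → ¬P) ∧ (R ↓ Q)

¬P = ¬F = T
Q → ¬P = T → T = T
R ↓ Q = T ↓ T = F
(Q → ¬P) ∧ (R ↓ Q) = T ∧ F = F
Thus S2 is false.

S1 True / S2 False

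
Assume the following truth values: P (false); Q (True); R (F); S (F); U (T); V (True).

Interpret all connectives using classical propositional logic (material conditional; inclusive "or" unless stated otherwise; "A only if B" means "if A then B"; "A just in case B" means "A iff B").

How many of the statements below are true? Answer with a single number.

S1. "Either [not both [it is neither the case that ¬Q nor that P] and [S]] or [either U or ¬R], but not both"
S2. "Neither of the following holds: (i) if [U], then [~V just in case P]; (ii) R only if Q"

0

S1: Formalization: ((¬Q ↓ P) ↑ S) ⊕ (U ∨ ¬R)

¬Q = ¬T = F
¬Q ↓ P = F ↓ F = T
(¬Q ↓ P) ↑ S = T ↑ F = T
¬R = ¬F = T
U ∨ ¬R = T ∨ T = T
((¬Q ↓ P) ↑ S) ⊕ (U ∨ ¬R) = T ⊕ T = F
Thus S1 is false.

S2: Formalization: (U → (¬V ↔ P)) ↓ (R → Q)

¬V = ¬T = F
¬V ↔ P = F ↔ F = T
U → (¬V ↔ P) = T → T = T
R → Q = F → T = T
(U → (¬V ↔ P)) ↓ (R → Q) = T ↓ T = F
Thus S2 is false.

Count: 0.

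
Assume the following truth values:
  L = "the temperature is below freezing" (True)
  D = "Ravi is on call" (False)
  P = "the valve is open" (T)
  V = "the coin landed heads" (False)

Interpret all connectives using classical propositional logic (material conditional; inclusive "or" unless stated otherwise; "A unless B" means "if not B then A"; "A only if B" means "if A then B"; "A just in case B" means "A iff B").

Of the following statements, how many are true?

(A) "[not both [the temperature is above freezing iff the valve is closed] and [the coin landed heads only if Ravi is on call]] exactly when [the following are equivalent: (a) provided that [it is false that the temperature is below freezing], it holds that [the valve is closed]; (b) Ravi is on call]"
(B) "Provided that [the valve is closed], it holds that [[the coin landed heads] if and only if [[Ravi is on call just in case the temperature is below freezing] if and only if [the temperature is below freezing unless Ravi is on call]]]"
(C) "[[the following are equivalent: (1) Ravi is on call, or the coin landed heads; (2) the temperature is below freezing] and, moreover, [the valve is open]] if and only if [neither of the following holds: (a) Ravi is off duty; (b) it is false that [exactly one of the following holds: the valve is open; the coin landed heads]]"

3

(A): This is ((~L <-> ~P) nand (V -> D)) <-> ((~L -> ~P) <-> D).

~L = ~T = F
~P = ~T = F
~L <-> ~P = F <-> F = T
V -> D = F -> F = T
(~L <-> ~P) nand (V -> D) = T nand T = F
~L = ~T = F
~P = ~T = F
~L -> ~P = F -> F = T
(~L -> ~P) <-> D = T <-> F = F
((~L <-> ~P) nand (V -> D)) <-> ((~L -> ~P) <-> D) = F <-> F = T
Hence (A) is true.

(B): This is ~P -> (V <-> ((D <-> L) <-> (L | D))).

~P = ~T = F
D <-> L = F <-> T = F
L | D = T | F = T
(D <-> L) <-> (L | D) = F <-> T = F
V <-> ((D <-> L) <-> (L | D)) = F <-> F = T
~P -> (V <-> ((D <-> L) <-> (L | D))) = F -> T = T
Thus (B) is true.

(C): This is (((D | V) <-> L) & P) <-> (~D nor ~(P xor V)).

D | V = F | F = F
(D | V) <-> L = F <-> T = F
((D | V) <-> L) & P = F & T = F
~D = ~F = T
P xor V = T xor F = T
~(P xor V) = ~T = F
~D nor ~(P xor V) = T nor F = F
(((D | V) <-> L) & P) <-> (~D nor ~(P xor V)) = F <-> F = T
So (C) is true.

True statements: 3 ((A), (B), (C)).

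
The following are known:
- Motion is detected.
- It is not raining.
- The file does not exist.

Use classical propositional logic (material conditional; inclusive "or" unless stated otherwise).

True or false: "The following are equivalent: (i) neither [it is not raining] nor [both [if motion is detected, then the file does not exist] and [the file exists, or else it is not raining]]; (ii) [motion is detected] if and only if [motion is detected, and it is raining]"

Let R = "it is raining" (F), Q = "motion is detected" (T), D = "the file exists" (F).
This is (~R nor ((Q -> ~D) & (D | ~R))) <-> (Q <-> (Q & R)).

~R = ~F = T
~D = ~F = T
Q -> ~D = T -> T = T
~R = ~F = T
D | ~R = F | T = T
(Q -> ~D) & (D | ~R) = T & T = T
~R nor ((Q -> ~D) & (D | ~R)) = T nor T = F
Q & R = T & F = F
Q <-> (Q & R) = T <-> F = F
(~R nor ((Q -> ~D) & (D | ~R))) <-> (Q <-> (Q & R)) = F <-> F = T

The statement is true.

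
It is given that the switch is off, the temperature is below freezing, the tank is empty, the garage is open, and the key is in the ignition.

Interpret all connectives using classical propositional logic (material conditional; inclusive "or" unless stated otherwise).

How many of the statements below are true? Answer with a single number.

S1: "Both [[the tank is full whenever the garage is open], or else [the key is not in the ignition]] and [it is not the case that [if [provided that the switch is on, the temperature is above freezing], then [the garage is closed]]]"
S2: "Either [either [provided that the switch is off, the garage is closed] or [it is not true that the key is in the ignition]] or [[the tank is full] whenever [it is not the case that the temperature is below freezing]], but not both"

Let S = "the garage is closed" (False), R = "the tank is full" (False), U = "the key is in the ignition" (True), P = "the switch is on" (False), Q = "the temperature is below freezing" (True).

S1: In symbols: ((not S -> R) or not U) and not ((P -> not Q) -> S)

not S = not False = True
not S -> R = True -> False = False
not U = not True = False
(not S -> R) or not U = False or False = False
not Q = not True = False
P -> not Q = False -> False = True
(P -> not Q) -> S = True -> False = False
not ((P -> not Q) -> S) = not False = True
((not S -> R) or not U) and not ((P -> not Q) -> S) = False and True = False
Thus S1 is false.

S2: Formalization: ((not P -> S) or not U) xor (not Q -> R)

not P = not False = True
not P -> S = True -> False = False
not U = not True = False
(not P -> S) or not U = False or False = False
not Q = not True = False
not Q -> R = False -> False = True
((not P -> S) or not U) xor (not Q -> R) = False xor True = True
Hence S2 is true.

True statements: 1 (S2).

1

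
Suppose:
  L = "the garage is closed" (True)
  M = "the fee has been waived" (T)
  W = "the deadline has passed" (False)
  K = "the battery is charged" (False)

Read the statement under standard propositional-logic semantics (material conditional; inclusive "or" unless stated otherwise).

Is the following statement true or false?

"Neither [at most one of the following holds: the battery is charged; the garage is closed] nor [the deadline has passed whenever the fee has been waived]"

Formalization: (K ↑ L) ↓ (M → W)

K ↑ L = F ↑ T = T
M → W = T → F = F
(K ↑ L) ↓ (M → W) = T ↓ F = F

False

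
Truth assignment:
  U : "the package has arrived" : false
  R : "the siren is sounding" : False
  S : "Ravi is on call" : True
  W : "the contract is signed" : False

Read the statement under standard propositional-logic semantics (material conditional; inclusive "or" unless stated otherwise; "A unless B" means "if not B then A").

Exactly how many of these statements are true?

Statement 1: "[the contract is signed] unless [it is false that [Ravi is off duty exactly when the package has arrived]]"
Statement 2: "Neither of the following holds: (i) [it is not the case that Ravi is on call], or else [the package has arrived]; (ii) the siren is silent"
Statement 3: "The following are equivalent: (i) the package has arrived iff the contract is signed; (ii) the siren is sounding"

0

Statement 1: This is W ∨ ¬(¬S ↔ U).

¬S = ¬T = F
¬S ↔ U = F ↔ F = T
¬(¬S ↔ U) = ¬T = F
W ∨ ¬(¬S ↔ U) = F ∨ F = F
Thus Statement 1 is false.

Statement 2: Formalization: (¬S ∨ U) ↓ ¬R

¬S = ¬T = F
¬S ∨ U = F ∨ F = F
¬R = ¬F = T
(¬S ∨ U) ↓ ¬R = F ↓ T = F
So Statement 2 is false.

Statement 3: Parsed as (U ↔ W) ↔ R

U ↔ W = F ↔ F = T
(U ↔ W) ↔ R = T ↔ F = F
So Statement 3 is false.

True statements: 0 (none).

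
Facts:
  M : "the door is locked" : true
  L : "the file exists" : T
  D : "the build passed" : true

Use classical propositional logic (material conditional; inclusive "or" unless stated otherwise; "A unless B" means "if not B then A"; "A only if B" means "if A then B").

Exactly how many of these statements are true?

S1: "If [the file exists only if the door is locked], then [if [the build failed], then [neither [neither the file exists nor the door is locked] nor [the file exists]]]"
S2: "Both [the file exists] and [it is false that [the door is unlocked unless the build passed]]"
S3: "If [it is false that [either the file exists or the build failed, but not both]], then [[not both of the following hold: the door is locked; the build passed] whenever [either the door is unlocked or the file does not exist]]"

2

S1: This is (L -> M) -> (not D -> ((L nor M) nor L)).

L -> M = True -> True = True
not D = not True = False
L nor M = True nor True = False
(L nor M) nor L = False nor True = False
not D -> ((L nor M) nor L) = False -> False = True
(L -> M) -> (not D -> ((L nor M) nor L)) = True -> True = True
Thus S1 is true.

S2: Parsed as L and not (not M or D)

not M = not True = False
not M or D = False or True = True
not (not M or D) = not True = False
L and not (not M or D) = True and False = False
So S2 is false.

S3: Parsed as not (L xor not D) -> ((not M or not L) -> (M nand D))

not D = not True = False
L xor not D = True xor False = True
not (L xor not D) = not True = False
not M = not True = False
not L = not True = False
not M or not L = False or False = False
M nand D = True nand True = False
(not M or not L) -> (M nand D) = False -> False = True
not (L xor not D) -> ((not M or not L) -> (M nand D)) = False -> True = True
Hence S3 is true.

Count: 2.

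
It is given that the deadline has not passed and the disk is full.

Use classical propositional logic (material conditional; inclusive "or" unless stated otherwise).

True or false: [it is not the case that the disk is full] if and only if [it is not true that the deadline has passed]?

false

Let M = "the disk is full" (T), L = "the deadline has passed" (F).
Parsed as ¬M ↔ ¬L

¬M = ¬T = F
¬L = ¬F = T
¬M ↔ ¬L = F ↔ T = F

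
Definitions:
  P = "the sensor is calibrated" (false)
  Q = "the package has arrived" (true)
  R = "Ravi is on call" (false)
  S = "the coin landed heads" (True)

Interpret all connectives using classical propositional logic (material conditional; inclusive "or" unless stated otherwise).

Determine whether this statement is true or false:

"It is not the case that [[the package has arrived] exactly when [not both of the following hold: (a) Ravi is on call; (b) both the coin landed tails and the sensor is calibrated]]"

False.

Values: Q=T, R=F, S=T, P=F.
Parsed as ¬(Q ↔ (R ↑ (¬S ∧ P)))

¬S = ¬T = F
¬S ∧ P = F ∧ F = F
R ↑ (¬S ∧ P) = F ↑ F = T
Q ↔ (R ↑ (¬S ∧ P)) = T ↔ T = T
¬(Q ↔ (R ↑ (¬S ∧ P))) = ¬T = F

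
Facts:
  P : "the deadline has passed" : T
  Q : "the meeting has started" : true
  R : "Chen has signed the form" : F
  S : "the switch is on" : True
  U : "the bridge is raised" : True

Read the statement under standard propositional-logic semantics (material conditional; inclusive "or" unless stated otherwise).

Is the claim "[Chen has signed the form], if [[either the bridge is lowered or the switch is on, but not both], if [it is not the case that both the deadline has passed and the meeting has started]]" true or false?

The statement is false.

Values: P=T, Q=T, U=T, S=T, R=F.
Formalization: ((P ↑ Q) → (¬U ⊕ S)) → R

P ↑ Q = T ↑ T = F
¬U = ¬T = F
¬U ⊕ S = F ⊕ T = T
(P ↑ Q) → (¬U ⊕ S) = F → T = T
((P ↑ Q) → (¬U ⊕ S)) → R = T → F = F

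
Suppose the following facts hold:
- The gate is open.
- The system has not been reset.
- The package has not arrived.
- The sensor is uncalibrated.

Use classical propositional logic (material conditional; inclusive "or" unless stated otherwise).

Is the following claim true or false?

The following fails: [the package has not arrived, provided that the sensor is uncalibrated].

Let S = "the sensor is calibrated" (False), R = "the package has arrived" (False).
This is not (not S -> not R).

not S = not False = True
not R = not False = True
not S -> not R = True -> True = True
not (not S -> not R) = not True = False

The statement is false.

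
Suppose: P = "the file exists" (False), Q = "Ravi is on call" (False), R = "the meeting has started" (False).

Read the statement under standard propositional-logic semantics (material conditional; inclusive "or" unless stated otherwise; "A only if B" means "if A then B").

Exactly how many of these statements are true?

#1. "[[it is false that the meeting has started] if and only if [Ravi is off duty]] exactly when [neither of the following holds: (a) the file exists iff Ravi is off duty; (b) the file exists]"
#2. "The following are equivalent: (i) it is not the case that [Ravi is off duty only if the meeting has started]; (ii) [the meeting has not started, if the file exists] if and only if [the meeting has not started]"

2

#1: This is (¬R ↔ ¬Q) ↔ ((P ↔ ¬Q) ↓ P).

¬R = ¬F = T
¬Q = ¬F = T
¬R ↔ ¬Q = T ↔ T = T
¬Q = ¬F = T
P ↔ ¬Q = F ↔ T = F
(P ↔ ¬Q) ↓ P = F ↓ F = T
(¬R ↔ ¬Q) ↔ ((P ↔ ¬Q) ↓ P) = T ↔ T = T
Hence #1 is true.

#2: Formalization: ¬(¬Q → R) ↔ ((P → ¬R) ↔ ¬R)

¬Q = ¬F = T
¬Q → R = T → F = F
¬(¬Q → R) = ¬F = T
¬R = ¬F = T
P → ¬R = F → T = T
¬R = ¬F = T
(P → ¬R) ↔ ¬R = T ↔ T = T
¬(¬Q → R) ↔ ((P → ¬R) ↔ ¬R) = T ↔ T = T
Thus #2 is true.

Count: 2.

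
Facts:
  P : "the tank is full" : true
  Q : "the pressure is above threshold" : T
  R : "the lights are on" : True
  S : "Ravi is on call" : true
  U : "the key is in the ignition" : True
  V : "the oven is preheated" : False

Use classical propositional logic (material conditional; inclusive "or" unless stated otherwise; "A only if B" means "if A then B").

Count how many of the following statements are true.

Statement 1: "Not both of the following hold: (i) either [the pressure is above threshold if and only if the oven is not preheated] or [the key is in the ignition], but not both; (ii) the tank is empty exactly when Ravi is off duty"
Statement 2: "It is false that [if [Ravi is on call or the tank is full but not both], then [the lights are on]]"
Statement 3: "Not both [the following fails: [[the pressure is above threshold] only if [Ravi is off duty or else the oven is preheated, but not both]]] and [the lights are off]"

2

Statement 1: This is ((Q <-> ~V) xor U) nand (~P <-> ~S).

~V = ~F = T
Q <-> ~V = T <-> T = T
(Q <-> ~V) xor U = T xor T = F
~P = ~T = F
~S = ~T = F
~P <-> ~S = F <-> F = T
((Q <-> ~V) xor U) nand (~P <-> ~S) = F nand T = T
Hence Statement 1 is true.

Statement 2: Formalization: ~((S xor P) -> R)

S xor P = T xor T = F
(S xor P) -> R = F -> T = T
~((S xor P) -> R) = ~T = F
So Statement 2 is false.

Statement 3: Parsed as ~(Q -> (~S xor V)) nand ~R

~S = ~T = F
~S xor V = F xor F = F
Q -> (~S xor V) = T -> F = F
~(Q -> (~S xor V)) = ~F = T
~R = ~T = F
~(Q -> (~S xor V)) nand ~R = T nand F = T
So Statement 3 is true.

Count: 2.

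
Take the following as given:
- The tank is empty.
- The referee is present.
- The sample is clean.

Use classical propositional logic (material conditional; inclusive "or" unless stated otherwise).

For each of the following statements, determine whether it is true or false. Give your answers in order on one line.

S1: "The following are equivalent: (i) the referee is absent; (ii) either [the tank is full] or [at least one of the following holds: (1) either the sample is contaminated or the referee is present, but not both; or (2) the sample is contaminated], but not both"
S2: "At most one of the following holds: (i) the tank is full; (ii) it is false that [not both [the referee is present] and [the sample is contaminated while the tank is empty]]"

S1 False; S2 True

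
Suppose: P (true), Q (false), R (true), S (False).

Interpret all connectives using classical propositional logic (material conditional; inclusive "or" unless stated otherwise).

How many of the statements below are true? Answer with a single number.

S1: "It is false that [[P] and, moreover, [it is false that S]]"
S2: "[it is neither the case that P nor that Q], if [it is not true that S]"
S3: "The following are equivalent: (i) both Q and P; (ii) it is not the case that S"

S1: In symbols: ~(P & ~S)

~S = ~F = T
P & ~S = T & T = T
~(P & ~S) = ~T = F
Thus S1 is false.

S2: Formalization: ~S -> (P nor Q)

~S = ~F = T
P nor Q = T nor F = F
~S -> (P nor Q) = T -> F = F
Hence S2 is false.

S3: Parsed as (Q & P) <-> ~S

Q & P = F & T = F
~S = ~F = T
(Q & P) <-> ~S = F <-> T = F
Hence S3 is false.

0 of the 3 statements are true (none).

0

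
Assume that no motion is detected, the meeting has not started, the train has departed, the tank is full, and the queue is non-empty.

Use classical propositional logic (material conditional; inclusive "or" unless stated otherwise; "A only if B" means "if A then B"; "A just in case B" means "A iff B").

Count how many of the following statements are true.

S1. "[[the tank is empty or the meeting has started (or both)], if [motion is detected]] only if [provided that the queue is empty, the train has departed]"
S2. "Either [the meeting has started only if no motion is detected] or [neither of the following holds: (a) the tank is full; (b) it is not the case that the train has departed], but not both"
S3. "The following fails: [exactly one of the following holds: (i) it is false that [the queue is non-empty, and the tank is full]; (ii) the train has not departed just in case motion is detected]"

2

Let P = "motion is detected" (F), S = "the tank is full" (T), Q = "the meeting has started" (F), U = "the queue is empty" (F), R = "the train has departed" (T).

S1: Parsed as (P -> (~S | Q)) -> (U -> R)

~S = ~T = F
~S | Q = F | F = F
P -> (~S | Q) = F -> F = T
U -> R = F -> T = T
(P -> (~S | Q)) -> (U -> R) = T -> T = T
Hence S1 is true.

S2: This is (Q -> ~P) xor (S nor ~R).

~P = ~F = T
Q -> ~P = F -> T = T
~R = ~T = F
S nor ~R = T nor F = F
(Q -> ~P) xor (S nor ~R) = T xor F = T
Thus S2 is true.

S3: This is ~(~(~U & S) xor (~R <-> P)).

~U = ~F = T
~U & S = T & T = T
~(~U & S) = ~T = F
~R = ~T = F
~R <-> P = F <-> F = T
~(~U & S) xor (~R <-> P) = F xor T = T
~(~(~U & S) xor (~R <-> P)) = ~T = F
Thus S3 is false.

True statements: 2 (S1, S2).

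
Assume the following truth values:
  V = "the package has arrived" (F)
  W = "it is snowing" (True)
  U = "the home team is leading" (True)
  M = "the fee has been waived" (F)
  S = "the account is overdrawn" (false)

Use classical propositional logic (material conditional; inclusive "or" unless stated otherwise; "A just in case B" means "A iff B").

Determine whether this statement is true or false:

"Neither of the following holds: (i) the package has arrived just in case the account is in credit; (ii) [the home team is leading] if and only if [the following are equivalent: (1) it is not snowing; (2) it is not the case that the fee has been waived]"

True.

Values: V=False, S=False, U=True, W=True, M=False.
Formalization: (V iff not S) nor (U iff (not W iff not M))

not S = not False = True
V iff not S = False iff True = False
not W = not True = False
not M = not False = True
not W iff not M = False iff True = False
U iff (not W iff not M) = True iff False = False
(V iff not S) nor (U iff (not W iff not M)) = False nor False = True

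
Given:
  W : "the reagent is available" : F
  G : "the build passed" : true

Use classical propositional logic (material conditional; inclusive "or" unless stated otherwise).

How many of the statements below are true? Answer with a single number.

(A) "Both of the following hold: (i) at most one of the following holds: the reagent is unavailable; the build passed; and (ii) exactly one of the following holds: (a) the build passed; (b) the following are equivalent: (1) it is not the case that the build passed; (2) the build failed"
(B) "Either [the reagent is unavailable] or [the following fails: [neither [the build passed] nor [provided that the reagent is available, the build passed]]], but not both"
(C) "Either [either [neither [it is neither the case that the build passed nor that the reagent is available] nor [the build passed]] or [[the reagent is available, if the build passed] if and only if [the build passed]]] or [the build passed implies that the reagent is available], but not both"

0

(A): In symbols: (not W nand G) and (G xor (not G iff not G))

not W = not False = True
not W nand G = True nand True = False
not G = not True = False
not G = not True = False
not G iff not G = False iff False = True
G xor (not G iff not G) = True xor True = False
(not W nand G) and (G xor (not G iff not G)) = False and False = False
Hence (A) is false.

(B): Formalization: not W xor not (G nor (W -> G))

not W = not False = True
W -> G = False -> True = True
G nor (W -> G) = True nor True = False
not (G nor (W -> G)) = not False = True
not W xor not (G nor (W -> G)) = True xor True = False
So (B) is false.

(C): Parsed as (((G nor W) nor G) or ((G -> W) iff G)) xor (G -> W)

G nor W = True nor False = False
(G nor W) nor G = False nor True = False
G -> W = True -> False = False
(G -> W) iff G = False iff True = False
((G nor W) nor G) or ((G -> W) iff G) = False or False = False
G -> W = True -> False = False
(((G nor W) nor G) or ((G -> W) iff G)) xor (G -> W) = False xor False = False
Hence (C) is false.

0 of the 3 statements are true (none).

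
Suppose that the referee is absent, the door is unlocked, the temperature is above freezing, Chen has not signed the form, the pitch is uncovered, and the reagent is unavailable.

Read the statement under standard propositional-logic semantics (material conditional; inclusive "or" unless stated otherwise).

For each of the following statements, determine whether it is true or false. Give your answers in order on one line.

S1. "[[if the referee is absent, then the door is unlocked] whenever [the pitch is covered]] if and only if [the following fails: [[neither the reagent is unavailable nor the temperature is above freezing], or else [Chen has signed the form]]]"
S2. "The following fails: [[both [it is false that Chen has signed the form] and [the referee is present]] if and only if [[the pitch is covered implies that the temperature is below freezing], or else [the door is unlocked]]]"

S1 T / S2 T

Let U = "the pitch is covered" (False), P = "the referee is present" (False), Q = "the door is locked" (False), V = "the reagent is available" (False), R = "the temperature is below freezing" (False), S = "Chen has signed the form" (False).

S1: Formalization: (U -> (not P -> not Q)) iff not ((not V nor not R) or S)

not P = not False = True
not Q = not False = True
not P -> not Q = True -> True = True
U -> (not P -> not Q) = False -> True = True
not V = not False = True
not R = not False = True
not V nor not R = True nor True = False
(not V nor not R) or S = False or False = False
not ((not V nor not R) or S) = not False = True
(U -> (not P -> not Q)) iff not ((not V nor not R) or S) = True iff True = True
So S1 is true.

S2: This is not ((not S and P) iff ((U -> R) or not Q)).

not S = not False = True
not S and P = True and False = False
U -> R = False -> False = True
not Q = not False = True
(U -> R) or not Q = True or True = True
(not S and P) iff ((U -> R) or not Q) = False iff True = False
not ((not S and P) iff ((U -> R) or not Q)) = not False = True
Hence S2 is true.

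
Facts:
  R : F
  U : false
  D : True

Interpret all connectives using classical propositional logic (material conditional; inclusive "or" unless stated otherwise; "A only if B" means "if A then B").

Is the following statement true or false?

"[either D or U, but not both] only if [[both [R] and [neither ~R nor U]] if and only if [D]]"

Parsed as (D xor U) -> ((R and (not R nor U)) iff D)

D xor U = True xor False = True
not R = not False = True
not R nor U = True nor False = False
R and (not R nor U) = False and False = False
(R and (not R nor U)) iff D = False iff True = False
(D xor U) -> ((R and (not R nor U)) iff D) = True -> False = False

False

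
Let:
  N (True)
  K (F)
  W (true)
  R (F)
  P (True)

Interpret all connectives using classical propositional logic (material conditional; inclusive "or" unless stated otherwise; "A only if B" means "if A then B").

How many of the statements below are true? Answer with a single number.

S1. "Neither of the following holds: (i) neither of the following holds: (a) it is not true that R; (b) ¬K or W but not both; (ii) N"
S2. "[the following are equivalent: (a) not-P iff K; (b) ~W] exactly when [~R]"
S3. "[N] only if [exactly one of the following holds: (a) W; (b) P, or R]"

0

S1: Formalization: (~R nor (~K xor W)) nor N

~R = ~F = T
~K = ~F = T
~K xor W = T xor T = F
~R nor (~K xor W) = T nor F = F
(~R nor (~K xor W)) nor N = F nor T = F
So S1 is false.

S2: Formalization: ((~P <-> K) <-> ~W) <-> ~R

~P = ~T = F
~P <-> K = F <-> F = T
~W = ~T = F
(~P <-> K) <-> ~W = T <-> F = F
~R = ~F = T
((~P <-> K) <-> ~W) <-> ~R = F <-> T = F
So S2 is false.

S3: Formalization: N -> (W xor (P | R))

P | R = T | F = T
W xor (P | R) = T xor T = F
N -> (W xor (P | R)) = T -> F = F
So S3 is false.

True statements: 0 (none).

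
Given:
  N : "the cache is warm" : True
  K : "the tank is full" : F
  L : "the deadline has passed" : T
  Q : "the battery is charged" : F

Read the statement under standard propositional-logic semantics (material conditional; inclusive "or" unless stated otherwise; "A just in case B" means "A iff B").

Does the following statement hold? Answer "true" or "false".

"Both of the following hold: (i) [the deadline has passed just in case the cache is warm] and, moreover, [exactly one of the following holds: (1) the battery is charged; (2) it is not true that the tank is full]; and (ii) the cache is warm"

true

Parsed as ((L iff N) and (Q xor not K)) and N

L iff N = True iff True = True
not K = not False = True
Q xor not K = False xor True = True
(L iff N) and (Q xor not K) = True and True = True
((L iff N) and (Q xor not K)) and N = True and True = True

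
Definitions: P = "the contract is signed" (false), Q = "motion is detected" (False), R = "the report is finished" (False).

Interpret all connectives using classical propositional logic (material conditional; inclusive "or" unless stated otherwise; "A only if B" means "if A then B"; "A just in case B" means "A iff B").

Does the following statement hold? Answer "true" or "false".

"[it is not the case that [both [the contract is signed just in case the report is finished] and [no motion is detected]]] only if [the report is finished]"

True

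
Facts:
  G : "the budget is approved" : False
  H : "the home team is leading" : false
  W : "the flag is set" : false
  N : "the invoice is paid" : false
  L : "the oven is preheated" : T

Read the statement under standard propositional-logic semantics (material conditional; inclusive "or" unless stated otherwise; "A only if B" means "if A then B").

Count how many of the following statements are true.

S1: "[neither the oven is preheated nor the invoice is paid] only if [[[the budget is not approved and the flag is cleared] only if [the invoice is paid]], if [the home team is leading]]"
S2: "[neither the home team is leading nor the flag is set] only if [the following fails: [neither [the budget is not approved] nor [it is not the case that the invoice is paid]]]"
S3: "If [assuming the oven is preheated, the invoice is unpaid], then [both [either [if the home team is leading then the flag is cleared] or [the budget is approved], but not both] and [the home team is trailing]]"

3

S1: This is (L nor N) -> (H -> ((not G and not W) -> N)).

L nor N = True nor False = False
not G = not False = True
not W = not False = True
not G and not W = True and True = True
(not G and not W) -> N = True -> False = False
H -> ((not G and not W) -> N) = False -> False = True
(L nor N) -> (H -> ((not G and not W) -> N)) = False -> True = True
Hence S1 is true.

S2: Parsed as (H nor W) -> not (not G nor not N)

H nor W = False nor False = True
not G = not False = True
not N = not False = True
not G nor not N = True nor True = False
not (not G nor not N) = not False = True
(H nor W) -> not (not G nor not N) = True -> True = True
So S2 is true.

S3: In symbols: (L -> not N) -> (((H -> not W) xor G) and not H)

not N = not False = True
L -> not N = True -> True = True
not W = not False = True
H -> not W = False -> True = True
(H -> not W) xor G = True xor False = True
not H = not False = True
((H -> not W) xor G) and not H = True and True = True
(L -> not N) -> (((H -> not W) xor G) and not H) = True -> True = True
Hence S3 is true.

Count: 3.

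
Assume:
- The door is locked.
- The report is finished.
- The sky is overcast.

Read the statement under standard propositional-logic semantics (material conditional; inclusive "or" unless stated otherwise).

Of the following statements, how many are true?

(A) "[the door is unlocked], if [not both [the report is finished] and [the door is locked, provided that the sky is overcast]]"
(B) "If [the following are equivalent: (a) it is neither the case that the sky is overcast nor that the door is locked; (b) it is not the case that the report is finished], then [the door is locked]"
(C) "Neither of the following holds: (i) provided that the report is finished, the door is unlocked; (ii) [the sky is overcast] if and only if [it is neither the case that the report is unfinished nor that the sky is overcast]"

3

Let P = "the report is finished" (T), M = "the sky is overcast" (T), D = "the door is locked" (T).

(A): In symbols: (P ↑ (M → D)) → ¬D

M → D = T → T = T
P ↑ (M → D) = T ↑ T = F
¬D = ¬T = F
(P ↑ (M → D)) → ¬D = F → F = T
Hence (A) is true.

(B): In symbols: ((M ↓ D) ↔ ¬P) → D

M ↓ D = T ↓ T = F
¬P = ¬T = F
(M ↓ D) ↔ ¬P = F ↔ F = T
((M ↓ D) ↔ ¬P) → D = T → T = T
Hence (B) is true.

(C): Formalization: (P → ¬D) ↓ (M ↔ (¬P ↓ M))

¬D = ¬T = F
P → ¬D = T → F = F
¬P = ¬T = F
¬P ↓ M = F ↓ T = F
M ↔ (¬P ↓ M) = T ↔ F = F
(P → ¬D) ↓ (M ↔ (¬P ↓ M)) = F ↓ F = T
Hence (C) is true.

3 of the 3 statements are true.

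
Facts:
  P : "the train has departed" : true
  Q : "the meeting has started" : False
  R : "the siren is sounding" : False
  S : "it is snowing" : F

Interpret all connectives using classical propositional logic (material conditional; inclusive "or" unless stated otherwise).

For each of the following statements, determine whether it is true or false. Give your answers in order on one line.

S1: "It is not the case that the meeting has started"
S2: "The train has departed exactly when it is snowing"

S1 T, S2 F

S1: Parsed as not Q

not Q = not False = True
So S1 is true.

S2: Parsed as P iff S

P iff S = True iff False = False
Thus S2 is false.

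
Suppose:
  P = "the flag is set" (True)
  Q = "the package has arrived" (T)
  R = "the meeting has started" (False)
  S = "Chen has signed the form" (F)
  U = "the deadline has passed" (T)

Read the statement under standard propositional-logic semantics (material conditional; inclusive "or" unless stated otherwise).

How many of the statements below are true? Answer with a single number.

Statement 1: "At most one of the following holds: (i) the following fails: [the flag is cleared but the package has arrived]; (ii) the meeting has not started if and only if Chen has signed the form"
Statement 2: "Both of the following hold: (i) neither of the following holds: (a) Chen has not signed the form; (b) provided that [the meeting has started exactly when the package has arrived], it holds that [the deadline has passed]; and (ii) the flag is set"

1

Statement 1: This is ¬(¬P ∧ Q) ↑ (¬R ↔ S).

¬P = ¬T = F
¬P ∧ Q = F ∧ T = F
¬(¬P ∧ Q) = ¬F = T
¬R = ¬F = T
¬R ↔ S = T ↔ F = F
¬(¬P ∧ Q) ↑ (¬R ↔ S) = T ↑ F = T
Thus Statement 1 is true.

Statement 2: This is (¬S ↓ ((R ↔ Q) → U)) ∧ P.

¬S = ¬F = T
R ↔ Q = F ↔ T = F
(R ↔ Q) → U = F → T = T
¬S ↓ ((R ↔ Q) → U) = T ↓ T = F
(¬S ↓ ((R ↔ Q) → U)) ∧ P = F ∧ T = F
Hence Statement 2 is false.

Count: 1.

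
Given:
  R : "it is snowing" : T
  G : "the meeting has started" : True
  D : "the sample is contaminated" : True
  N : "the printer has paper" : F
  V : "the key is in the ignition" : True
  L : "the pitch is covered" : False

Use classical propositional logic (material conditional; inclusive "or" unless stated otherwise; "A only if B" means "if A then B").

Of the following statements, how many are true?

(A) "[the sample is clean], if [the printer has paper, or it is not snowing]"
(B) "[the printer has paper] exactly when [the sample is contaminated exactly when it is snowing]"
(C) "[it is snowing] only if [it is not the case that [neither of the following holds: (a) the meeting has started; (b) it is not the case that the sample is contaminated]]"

2

(A): This is (N | ~R) -> ~D.

~R = ~T = F
N | ~R = F | F = F
~D = ~T = F
(N | ~R) -> ~D = F -> F = T
So (A) is true.

(B): In symbols: N <-> (D <-> R)

D <-> R = T <-> T = T
N <-> (D <-> R) = F <-> T = F
Hence (B) is false.

(C): This is R -> ~(G nor ~D).

~D = ~T = F
G nor ~D = T nor F = F
~(G nor ~D) = ~F = T
R -> ~(G nor ~D) = T -> T = T
Hence (C) is true.

Count: 2.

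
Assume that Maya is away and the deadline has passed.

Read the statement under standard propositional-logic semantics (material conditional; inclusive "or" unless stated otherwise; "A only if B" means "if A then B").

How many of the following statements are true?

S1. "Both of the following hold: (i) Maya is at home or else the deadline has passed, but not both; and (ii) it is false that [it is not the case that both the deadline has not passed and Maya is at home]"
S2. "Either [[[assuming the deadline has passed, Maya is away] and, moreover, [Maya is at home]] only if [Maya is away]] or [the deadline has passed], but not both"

Let P = "Maya is at home" (F), Q = "the deadline has passed" (T).

S1: This is (P ⊕ Q) ∧ ¬(¬Q ↑ P).

P ⊕ Q = F ⊕ T = T
¬Q = ¬T = F
¬Q ↑ P = F ↑ F = T
¬(¬Q ↑ P) = ¬T = F
(P ⊕ Q) ∧ ¬(¬Q ↑ P) = T ∧ F = F
So S1 is false.

S2: Parsed as (((Q → ¬P) ∧ P) → ¬P) ⊕ Q

¬P = ¬F = T
Q → ¬P = T → T = T
(Q → ¬P) ∧ P = T ∧ F = F
¬P = ¬F = T
((Q → ¬P) ∧ P) → ¬P = F → T = T
(((Q → ¬P) ∧ P) → ¬P) ⊕ Q = T ⊕ T = F
Thus S2 is false.

True statements: 0 (none).

0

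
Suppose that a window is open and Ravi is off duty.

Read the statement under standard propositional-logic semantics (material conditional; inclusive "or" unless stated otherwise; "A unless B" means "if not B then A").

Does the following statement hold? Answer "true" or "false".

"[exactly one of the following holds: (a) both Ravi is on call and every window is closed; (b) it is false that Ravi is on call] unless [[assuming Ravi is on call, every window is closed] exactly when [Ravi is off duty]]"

true

Let Q = "Ravi is on call" (False), P = "a window is open" (True).
Formalization: ((Q and not P) xor not Q) or ((Q -> not P) iff not Q)

not P = not True = False
Q and not P = False and False = False
not Q = not False = True
(Q and not P) xor not Q = False xor True = True
not P = not True = False
Q -> not P = False -> False = True
not Q = not False = True
(Q -> not P) iff not Q = True iff True = True
((Q and not P) xor not Q) or ((Q -> not P) iff not Q) = True or True = True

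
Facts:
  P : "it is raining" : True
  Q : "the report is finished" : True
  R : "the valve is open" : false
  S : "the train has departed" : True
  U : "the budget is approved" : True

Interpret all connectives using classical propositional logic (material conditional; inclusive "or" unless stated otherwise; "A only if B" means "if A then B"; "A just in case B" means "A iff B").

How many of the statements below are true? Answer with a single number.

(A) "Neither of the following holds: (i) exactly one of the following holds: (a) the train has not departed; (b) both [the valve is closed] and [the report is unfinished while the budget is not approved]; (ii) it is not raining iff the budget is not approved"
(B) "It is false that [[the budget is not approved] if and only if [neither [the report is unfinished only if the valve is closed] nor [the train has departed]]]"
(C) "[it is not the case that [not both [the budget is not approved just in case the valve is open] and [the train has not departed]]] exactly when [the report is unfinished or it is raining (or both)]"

(A): This is (not S xor (not R and (not Q and not U))) nor (not P iff not U).

not S = not True = False
not R = not False = True
not Q = not True = False
not U = not True = False
not Q and not U = False and False = False
not R and (not Q and not U) = True and False = False
not S xor (not R and (not Q and not U)) = False xor False = False
not P = not True = False
not U = not True = False
not P iff not U = False iff False = True
(not S xor (not R and (not Q and not U))) nor (not P iff not U) = False nor True = False
Thus (A) is false.

(B): In symbols: not (not U iff ((not Q -> not R) nor S))

not U = not True = False
not Q = not True = False
not R = not False = True
not Q -> not R = False -> True = True
(not Q -> not R) nor S = True nor True = False
not U iff ((not Q -> not R) nor S) = False iff False = True
not (not U iff ((not Q -> not R) nor S)) = not True = False
Hence (B) is false.

(C): Formalization: not ((not U iff R) nand not S) iff (not Q or P)

not U = not True = False
not U iff R = False iff False = True
not S = not True = False
(not U iff R) nand not S = True nand False = True
not ((not U iff R) nand not S) = not True = False
not Q = not True = False
not Q or P = False or True = True
not ((not U iff R) nand not S) iff (not Q or P) = False iff True = False
Hence (C) is false.

Count: 0.

0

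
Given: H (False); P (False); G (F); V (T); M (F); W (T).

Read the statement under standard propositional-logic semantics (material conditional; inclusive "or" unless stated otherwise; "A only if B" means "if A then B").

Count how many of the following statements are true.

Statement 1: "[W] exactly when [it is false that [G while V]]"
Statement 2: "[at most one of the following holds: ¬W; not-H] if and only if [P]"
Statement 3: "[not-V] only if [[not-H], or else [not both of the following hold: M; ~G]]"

2

Statement 1: In symbols: W iff not (G and V)

G and V = False and True = False
not (G and V) = not False = True
W iff not (G and V) = True iff True = True
Hence Statement 1 is true.

Statement 2: In symbols: (not W nand not H) iff P

not W = not True = False
not H = not False = True
not W nand not H = False nand True = True
(not W nand not H) iff P = True iff False = False
Hence Statement 2 is false.

Statement 3: Formalization: not V -> (not H or (M nand not G))

not V = not True = False
not H = not False = True
not G = not False = True
M nand not G = False nand True = True
not H or (M nand not G) = True or True = True
not V -> (not H or (M nand not G)) = False -> True = True
Thus Statement 3 is true.

True statements: 2 (Statement 1, Statement 3).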